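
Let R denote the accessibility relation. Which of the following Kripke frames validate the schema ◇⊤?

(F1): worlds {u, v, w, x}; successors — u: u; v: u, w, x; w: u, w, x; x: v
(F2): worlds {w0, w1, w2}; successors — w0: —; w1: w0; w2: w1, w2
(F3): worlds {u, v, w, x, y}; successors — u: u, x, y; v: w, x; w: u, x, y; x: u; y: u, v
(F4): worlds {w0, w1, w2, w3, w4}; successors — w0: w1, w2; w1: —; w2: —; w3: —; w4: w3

(F1), (F3)

This is the axiom for seriality; its first-order frame correspondent is ∀x ∃y Rxy.
(F1): holds.
(F2): fails — world w0 has no successor.
(F3): holds.
(F4): fails — world w1 has no successor.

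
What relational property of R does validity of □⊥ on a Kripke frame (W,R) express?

Emptiness of R

□⊥ is valid iff no world has any successor (otherwise □⊥ fails at any world with one).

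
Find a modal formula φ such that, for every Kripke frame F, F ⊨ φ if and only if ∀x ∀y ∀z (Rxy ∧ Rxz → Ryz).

◇r → □◇r

The condition is the Euclidean property. The 5 schema ◇r → □◇r defines it.
Suppose ◇r→□◇r is valid. Take Rxy, Rxz and set V(r)={y}. Then ◇r at x, so □◇r at x, so ◇r at z, so some w with Rzw has r; w=y, i.e. Rzy. By symmetry of the argument, Ryz.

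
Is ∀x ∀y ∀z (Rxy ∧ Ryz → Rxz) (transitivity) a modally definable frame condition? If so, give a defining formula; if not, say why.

Definable; □p → □□p defines it

The condition is transitivity. A defining modal formula is □p → □□p.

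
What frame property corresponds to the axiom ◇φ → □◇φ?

the Euclidean property

Suppose ◇φ→□◇φ is valid. Take Rxy, Rxz and set V(φ)={y}. Then ◇φ at x, so □◇φ at x, so ◇φ at z, so some w with Rzw has φ; w=y, i.e. Rzy. By symmetry of the argument, Ryz.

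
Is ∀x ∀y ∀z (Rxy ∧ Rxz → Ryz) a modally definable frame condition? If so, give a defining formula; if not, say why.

Yes: it is the Euclidean property, defined by the 5 schema ◇r → □◇r.
Suppose ◇r→□◇r is valid. Take Rxy, Rxz and set V(r)={y}. Then ◇r at x, so □◇r at x, so ◇r at z, so some w with Rzw has r; w=y, i.e. Rzy. By symmetry of the argument, Ryz.

Yes, by ◇r → □◇r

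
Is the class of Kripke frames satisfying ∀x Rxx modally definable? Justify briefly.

Yes — defined by □q → q

The condition is reflexivity. A defining modal formula is □q → q.
Suppose □q→q is valid. At any x set V(q)={w : Rxw}. Then □q holds at x, so q holds at x, i.e. Rxx.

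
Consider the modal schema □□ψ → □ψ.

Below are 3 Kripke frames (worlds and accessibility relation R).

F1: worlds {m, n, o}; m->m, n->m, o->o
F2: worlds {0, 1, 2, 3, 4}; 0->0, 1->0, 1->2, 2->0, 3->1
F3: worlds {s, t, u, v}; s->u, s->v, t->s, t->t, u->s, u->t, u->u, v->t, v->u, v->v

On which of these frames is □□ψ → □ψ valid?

F1, F3

The schema corresponds to density: ∀x ∀y (Rxy → ∃z (Rxz ∧ Rzy)).
F1: ✓.
F2: fails — R31 but no z with R3z and Rz1.
F3: ✓.
Valid on: F1, F3.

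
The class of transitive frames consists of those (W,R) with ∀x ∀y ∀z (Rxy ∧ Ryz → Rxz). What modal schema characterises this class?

This is transitivity; the standard corresponding axiom is 4: □r → □□r.
Suppose □r→□□r is valid. Take Rxy, Ryz and set V(r)={w : Rxw}. Then □r at x, so □□r at x, so □r at y, so r at z, i.e. Rxz.

□r → □□r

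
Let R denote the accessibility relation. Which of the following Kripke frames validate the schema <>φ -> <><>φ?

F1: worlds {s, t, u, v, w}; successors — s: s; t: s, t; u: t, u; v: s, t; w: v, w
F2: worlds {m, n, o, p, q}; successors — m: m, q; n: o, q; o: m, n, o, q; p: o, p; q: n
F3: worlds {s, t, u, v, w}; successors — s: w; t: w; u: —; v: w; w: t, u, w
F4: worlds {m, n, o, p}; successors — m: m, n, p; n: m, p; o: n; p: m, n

F1, F3

The schema corresponds to a generalized confluence (Geach) condition: forall x forall y (xRy -> exists w (y = w & x R^2 w)).
F1: condition met.
F2: fails — qRn but no w with n=w and qR²w.
F3: condition met.
F4: fails — oRn but no w with n=w and oR²w.
Valid on: F1, F3.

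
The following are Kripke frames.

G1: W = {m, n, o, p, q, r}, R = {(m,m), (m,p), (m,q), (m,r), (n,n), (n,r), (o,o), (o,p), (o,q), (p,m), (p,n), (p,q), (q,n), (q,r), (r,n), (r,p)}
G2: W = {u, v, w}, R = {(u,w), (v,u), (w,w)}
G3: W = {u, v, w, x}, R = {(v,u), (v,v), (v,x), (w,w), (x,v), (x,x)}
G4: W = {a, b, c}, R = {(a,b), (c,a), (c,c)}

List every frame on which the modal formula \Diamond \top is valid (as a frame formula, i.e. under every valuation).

G1, G2

This is the axiom for seriality; its first-order frame correspondent is \forall x \exists y Rxy.
G1: ✓.
G2: ✓.
G3: fails — world u has no successor.
G4: fails — world b has no successor.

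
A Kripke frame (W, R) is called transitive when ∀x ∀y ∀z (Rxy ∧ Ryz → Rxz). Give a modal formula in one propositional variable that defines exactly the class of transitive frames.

A defining formula is □q → □□q (the 4 axiom).
Suppose □q→□□q is valid. Take Rxy, Ryz and set V(q)={w : Rxw}. Then □q at x, so □□q at x, so □q at y, so q at z, i.e. Rxz.

□q → □□q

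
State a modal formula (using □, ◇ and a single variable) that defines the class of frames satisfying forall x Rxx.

A defining formula is □r → r (the T axiom).

□r → r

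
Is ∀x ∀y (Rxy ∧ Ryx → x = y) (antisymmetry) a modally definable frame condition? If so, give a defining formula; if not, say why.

Modal frame validity is preserved under surjective bounded morphisms.
The 6-cycle (worlds 0,1,2,3,4,5 with 0→1→2→3→4→5→0) is antisymmetric. Sending even-indexed worlds to • and odd-indexed worlds to ∘ is a surjective bounded morphism onto the two-world frame with •↔∘, which is not antisymmetric.
So the class is not modally definable.

No — not modally definable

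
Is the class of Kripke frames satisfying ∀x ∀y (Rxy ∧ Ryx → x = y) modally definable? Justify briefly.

Not modally definable

Any modally definable frame class is closed under surjective bounded morphisms.
The 8-cycle (worlds 0,1,2,3,4,5,6,7 with 0→1→2→3→4→5→6→7→0) is antisymmetric. Sending even-indexed worlds to a and odd-indexed worlds to b is a surjective bounded morphism onto the two-world frame with a↔b, which is not antisymmetric.
So no modal formula (or set of formulas) defines exactly the antisymmetric frames.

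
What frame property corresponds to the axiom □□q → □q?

density

Suppose □□q→□q is valid. Take Rxy and set V(q)={w : xR²w}. Then □□q at x, so □q at x, so q at y, i.e. ∃z(Rxz∧Rzy).
Conversely, any frame satisfying ∀x ∀y (Rxy → ∃z (Rxz ∧ Rzy)) validates the schema.
So the correspondent is density.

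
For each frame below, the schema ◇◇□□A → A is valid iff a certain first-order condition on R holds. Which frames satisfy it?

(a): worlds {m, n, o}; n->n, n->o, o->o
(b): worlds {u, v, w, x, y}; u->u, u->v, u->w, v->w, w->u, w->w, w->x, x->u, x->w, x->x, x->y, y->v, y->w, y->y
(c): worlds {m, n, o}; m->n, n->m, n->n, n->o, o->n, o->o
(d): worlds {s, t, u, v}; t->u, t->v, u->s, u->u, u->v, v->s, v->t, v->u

(c)

Frame correspondent (Sahlqvist): ∀x ∀y (xR²y → ∃w (yR²w ∧ x = w)) — i.e. a generalized confluence (Geach) condition.
(a): fails — nR²o but no w with oR²w and n=w.
(b): fails — yR²u but no t with uR²t and y=t.
(c): satisfies the condition.
(d): fails — tR²s but no w with sR²w and t=w.
Valid on: (c).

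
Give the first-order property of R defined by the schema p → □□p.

∀x ∀z (xR²z → ∃w (x = w ∧ z = w))

This is a Sahlqvist (Geach-type) schema ◇^0□^0p → □^2◇^0p.
Minimal-valuation argument: fix x; take any y with xR^0y and any z with xR^2z. Set V(p) to the set of worlds R-reachable from y in exactly 0 steps. Then □^0p holds at y, so the antecedent holds at x; validity forces ◇^0p at z, giving a w with zR^0w and yR^0w.
First-order correspondent: ∀x ∀z (xR²z → ∃w (x = w ∧ z = w)).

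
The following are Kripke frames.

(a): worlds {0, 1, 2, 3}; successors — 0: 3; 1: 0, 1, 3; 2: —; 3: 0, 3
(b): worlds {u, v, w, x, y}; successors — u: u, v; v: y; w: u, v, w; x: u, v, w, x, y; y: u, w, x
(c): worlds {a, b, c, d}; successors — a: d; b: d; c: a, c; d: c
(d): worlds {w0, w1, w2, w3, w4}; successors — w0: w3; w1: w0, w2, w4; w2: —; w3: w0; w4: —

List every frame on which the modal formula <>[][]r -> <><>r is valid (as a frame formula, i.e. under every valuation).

This is the axiom for a generalized confluence (Geach) condition; its first-order frame correspondent is forall x forall y (xRy -> exists w (y R^2 w & x R^2 w)).
(a): ✓.
(b): ✓.
(c): ✓.
(d): fails — w0Rw3 but no w with w3R²w and w0R²w.

(a), (b), (c)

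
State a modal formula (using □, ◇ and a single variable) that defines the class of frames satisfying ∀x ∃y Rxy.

The condition is seriality. The D schema □p → ◇p defines it.

□p → ◇p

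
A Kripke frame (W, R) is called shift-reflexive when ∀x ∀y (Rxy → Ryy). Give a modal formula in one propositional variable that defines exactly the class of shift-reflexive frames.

This is shift-reflexivity; the standard corresponding axiom is T□: □(□s → s).
Suppose □(□s→s) is valid. Take Rxy and set V(s)={w : Ryw}. Then at y, □s holds; since □(□s→s) at x, □s→s at y, so s at y, i.e. Ryy.

□(□s → s)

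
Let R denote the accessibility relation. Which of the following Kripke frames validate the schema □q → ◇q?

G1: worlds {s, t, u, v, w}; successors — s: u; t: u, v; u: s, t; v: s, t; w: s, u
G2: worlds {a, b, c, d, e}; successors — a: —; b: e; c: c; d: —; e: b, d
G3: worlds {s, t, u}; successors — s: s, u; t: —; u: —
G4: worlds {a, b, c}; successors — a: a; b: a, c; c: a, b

The schema corresponds to seriality: ∀x ∃y Rxy.
G1: ✓.
G2: fails — world a has no successor.
G3: fails — world t has no successor.
G4: ✓.

G1, G4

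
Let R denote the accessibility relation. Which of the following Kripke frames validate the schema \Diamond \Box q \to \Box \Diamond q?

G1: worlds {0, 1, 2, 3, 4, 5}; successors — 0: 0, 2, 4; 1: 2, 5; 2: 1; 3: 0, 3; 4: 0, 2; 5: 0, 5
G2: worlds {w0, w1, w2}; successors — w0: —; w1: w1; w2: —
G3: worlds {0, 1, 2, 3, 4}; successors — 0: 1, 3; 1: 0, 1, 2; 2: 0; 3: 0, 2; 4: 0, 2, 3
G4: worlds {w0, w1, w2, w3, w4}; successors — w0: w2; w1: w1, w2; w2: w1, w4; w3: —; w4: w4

This is the axiom for convergence; its first-order frame correspondent is \forall x \forall y \forall z (Rxy \wedge Rxz \to \exists w (Ryw \wedge Rzw)).
G1: fails — R00 and R02 but 0 and 2 have no common successor.
G2: satisfies the condition.
G3: fails — R10 and R12 but 0 and 2 have no common successor.
G4: fails — Rw2w4 and Rw2w1 but w4 and w1 have no common successor.

G2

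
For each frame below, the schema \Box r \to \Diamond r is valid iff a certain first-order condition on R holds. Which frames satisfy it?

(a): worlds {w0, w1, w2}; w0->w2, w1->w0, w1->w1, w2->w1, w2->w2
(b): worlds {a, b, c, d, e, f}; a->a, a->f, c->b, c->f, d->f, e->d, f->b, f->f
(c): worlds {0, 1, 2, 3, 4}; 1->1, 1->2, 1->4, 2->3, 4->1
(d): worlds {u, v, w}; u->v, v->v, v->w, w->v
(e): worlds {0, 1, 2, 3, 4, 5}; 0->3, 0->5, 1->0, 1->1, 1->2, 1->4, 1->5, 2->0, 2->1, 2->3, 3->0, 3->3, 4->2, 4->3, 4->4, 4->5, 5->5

Frame correspondent (Sahlqvist): \forall x \exists y Rxy — i.e. seriality.
(a): condition met.
(b): fails — world b has no successor.
(c): fails — world 0 has no successor.
(d): condition met.
(e): condition met.
Valid on: (a), (d), (e).

(a), (d), (e)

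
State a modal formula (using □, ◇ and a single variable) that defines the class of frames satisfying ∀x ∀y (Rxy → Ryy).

□(□p → p)

The condition is shift-reflexivity. The T□ schema □(□p → p) defines it.
Suppose □(□p→p) is valid. Take Rxy and set V(p)={w : Ryw}. Then at y, □p holds; since □(□p→p) at x, □p→p at y, so p at y, i.e. Ryy.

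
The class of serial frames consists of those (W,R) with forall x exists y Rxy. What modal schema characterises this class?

A defining formula is □s → ◇s (the D axiom).

□s → ◇s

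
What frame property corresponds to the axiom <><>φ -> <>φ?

Replacing φ by ¬φ and contraposing gives the equivalent schema □φ → □□φ.
Suppose □φ→□□φ is valid. Take Rxy, Ryz and set V(φ)={w : Rxw}. Then □φ at x, so □□φ at x, so □φ at y, so φ at z, i.e. Rxz.

Transitivity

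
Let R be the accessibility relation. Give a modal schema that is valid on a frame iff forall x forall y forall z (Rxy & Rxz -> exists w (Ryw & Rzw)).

◇□p → □◇p

A defining formula is ◇□p → □◇p (the .2 axiom).
Suppose ◇□p→□◇p is valid. Take Rxy, Rxz and set V(p)={w : Ryw}. Then □p at y so ◇□p at x, so □◇p at x, so ◇p at z, giving w with Rzw and Ryw.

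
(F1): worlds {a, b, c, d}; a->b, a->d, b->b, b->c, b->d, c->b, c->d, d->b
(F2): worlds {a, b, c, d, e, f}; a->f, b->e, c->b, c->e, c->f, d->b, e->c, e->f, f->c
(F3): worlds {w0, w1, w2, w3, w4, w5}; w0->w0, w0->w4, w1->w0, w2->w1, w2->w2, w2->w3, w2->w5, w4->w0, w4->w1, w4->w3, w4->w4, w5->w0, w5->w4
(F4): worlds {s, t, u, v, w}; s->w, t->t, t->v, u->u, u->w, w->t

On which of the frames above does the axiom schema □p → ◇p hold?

(F1), (F2)

Frame correspondent (Sahlqvist): ∀x ∃y Rxy — i.e. seriality.
(F1): holds.
(F2): holds.
(F3): fails — world w3 has no successor.
(F4): fails — world v has no successor.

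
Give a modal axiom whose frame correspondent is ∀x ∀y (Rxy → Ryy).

The condition is shift-reflexivity. The T□ schema □(□s → s) defines it.

□(□s → s)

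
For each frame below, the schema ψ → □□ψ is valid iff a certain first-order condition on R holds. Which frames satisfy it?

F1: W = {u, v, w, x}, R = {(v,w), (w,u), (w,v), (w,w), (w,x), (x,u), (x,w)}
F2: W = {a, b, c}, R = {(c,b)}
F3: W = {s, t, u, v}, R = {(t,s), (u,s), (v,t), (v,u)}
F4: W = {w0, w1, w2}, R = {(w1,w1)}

F2, F4

The schema corresponds to a generalized confluence (Geach) condition: ∀x ∀z (xR²z → ∃w (x = w ∧ z = w)).
F1: fails — vR²u but v ≠ u.
F2: condition met.
F3: fails — vR²s but v ≠ s.
F4: condition met.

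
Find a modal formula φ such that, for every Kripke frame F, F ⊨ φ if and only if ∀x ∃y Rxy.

□p → ◇p

The condition is seriality. The D schema □p → ◇p defines it.
Suppose □p→◇p is valid. At any x set V(p)=W. Then □p at x, so ◇p at x, so x has a successor.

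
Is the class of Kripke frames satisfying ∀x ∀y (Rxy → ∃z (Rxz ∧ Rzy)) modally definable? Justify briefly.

The condition is density. A defining modal formula is □□p → □p.

Yes — defined by □□p → □p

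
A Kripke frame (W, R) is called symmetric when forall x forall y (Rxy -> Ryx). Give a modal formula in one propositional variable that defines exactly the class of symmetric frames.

The condition is symmetry. The B schema p → □◇p defines it.
Suppose p→□◇p is valid. Take Rxy and set V(p)={x}. Then p at x, so □◇p at x, so ◇p at y, so some z with Ryz has p; z=x, i.e. Ryx.

p → □◇p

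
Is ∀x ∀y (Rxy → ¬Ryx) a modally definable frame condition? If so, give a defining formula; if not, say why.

No

If a class were modally definable it would be closed under surjective bounded morphisms (Goldblatt–Thomason).
The 3-cycle (worlds s,t,u with s→t→u→s) is asymmetric. Mapping every world to a single reflexive point • is a surjective bounded morphism, and the reflexive point is not asymmetric (R•• but asymmetry requires ¬R••).
Hence asymmetry is not modally definable.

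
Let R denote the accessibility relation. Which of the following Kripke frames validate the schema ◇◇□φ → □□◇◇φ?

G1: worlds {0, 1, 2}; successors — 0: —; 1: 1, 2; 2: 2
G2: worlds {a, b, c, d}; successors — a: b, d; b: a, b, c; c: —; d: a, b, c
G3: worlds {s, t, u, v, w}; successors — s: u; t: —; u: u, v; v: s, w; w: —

G1

The schema corresponds to a generalized confluence (Geach) condition: ∀x ∀y ∀z ((xR²y ∧ xR²z) → ∃w (yRw ∧ zR²w)).
G1: holds.
G2: fails — aR²a, aR²c but no w with aRw and cR²w.
G3: fails — sR²v, sR²v but no w* with vRw* and vR²w*.
Valid on: G1.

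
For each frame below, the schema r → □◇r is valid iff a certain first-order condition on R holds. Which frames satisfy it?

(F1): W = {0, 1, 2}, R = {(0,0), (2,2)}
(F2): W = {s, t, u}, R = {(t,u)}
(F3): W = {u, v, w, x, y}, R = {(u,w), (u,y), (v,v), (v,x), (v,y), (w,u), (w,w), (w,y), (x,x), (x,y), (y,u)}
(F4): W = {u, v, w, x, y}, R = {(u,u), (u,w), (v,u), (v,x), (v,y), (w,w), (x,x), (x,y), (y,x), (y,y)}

Frame correspondent (Sahlqvist): ∀x ∀y (Rxy → Ryx) — i.e. symmetry.
(F1): ✓.
(F2): fails — Rtu but not Rut.
(F3): fails — Rvx but not Rxv.
(F4): fails — Ruw but not Rwu.
Valid on: (F1).

(F1)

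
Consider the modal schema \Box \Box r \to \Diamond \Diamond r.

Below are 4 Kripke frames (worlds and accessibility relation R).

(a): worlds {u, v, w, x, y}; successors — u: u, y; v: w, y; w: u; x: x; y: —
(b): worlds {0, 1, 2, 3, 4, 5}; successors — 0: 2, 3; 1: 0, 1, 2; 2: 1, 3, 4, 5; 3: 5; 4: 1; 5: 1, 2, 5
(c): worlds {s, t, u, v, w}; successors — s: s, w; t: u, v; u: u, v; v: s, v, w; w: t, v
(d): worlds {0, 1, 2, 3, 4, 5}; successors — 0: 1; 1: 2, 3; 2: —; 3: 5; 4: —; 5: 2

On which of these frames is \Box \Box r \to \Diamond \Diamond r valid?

(b), (c)

This is the axiom for a generalized confluence (Geach) condition; its first-order frame correspondent is \forall x \exists w (x R^2 w \wedge x R^2 w).
(a): fails — at y but no t with yR²t and yR²t.
(b): holds.
(c): holds.
(d): fails — at 2 but no w with 2R²w and 2R²w.
Valid on: (b), (c).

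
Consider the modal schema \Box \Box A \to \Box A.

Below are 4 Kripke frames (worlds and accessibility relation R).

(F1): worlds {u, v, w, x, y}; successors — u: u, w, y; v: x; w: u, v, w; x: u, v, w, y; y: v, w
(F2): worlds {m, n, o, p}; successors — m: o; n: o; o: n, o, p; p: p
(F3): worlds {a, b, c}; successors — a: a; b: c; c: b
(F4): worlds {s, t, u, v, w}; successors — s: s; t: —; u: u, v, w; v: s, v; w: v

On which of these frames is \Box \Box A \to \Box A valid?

The schema corresponds to density: \forall x \forall y (Rxy \to \exists z (Rxz \wedge Rzy)).
(F1): fails — Rvx but no z with Rvz and Rzx.
(F2): condition met.
(F3): fails — Rbc but no z with Rbz and Rzc.
(F4): condition met.
Valid on: (F2), (F4).

(F2), (F4)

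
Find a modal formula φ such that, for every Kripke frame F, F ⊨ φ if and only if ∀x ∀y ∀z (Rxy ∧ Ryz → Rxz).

□p → □□p

This is transitivity; the standard corresponding axiom is 4: □p → □□p.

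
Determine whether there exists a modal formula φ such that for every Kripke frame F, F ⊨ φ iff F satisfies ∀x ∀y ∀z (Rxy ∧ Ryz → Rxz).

Yes — defined by □r → □□r

The condition is transitivity. A defining modal formula is □r → □□r.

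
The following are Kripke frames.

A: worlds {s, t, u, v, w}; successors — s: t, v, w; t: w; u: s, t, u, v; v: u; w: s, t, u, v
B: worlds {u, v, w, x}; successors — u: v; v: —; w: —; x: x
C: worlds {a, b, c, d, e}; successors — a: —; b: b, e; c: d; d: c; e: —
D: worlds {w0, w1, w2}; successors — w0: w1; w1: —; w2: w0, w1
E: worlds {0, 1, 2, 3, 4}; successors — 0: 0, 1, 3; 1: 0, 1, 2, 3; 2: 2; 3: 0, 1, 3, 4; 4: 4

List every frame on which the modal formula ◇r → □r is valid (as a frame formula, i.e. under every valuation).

This is the axiom for partial functionality; its first-order frame correspondent is ∀x ∀y ∀z (Rxy ∧ Rxz → y = z).
A: fails — s sees both t and v.
B: condition met.
C: fails — b sees both b and e.
D: fails — w2 sees both w0 and w1.
E: fails — 0 sees both 0 and 1.

B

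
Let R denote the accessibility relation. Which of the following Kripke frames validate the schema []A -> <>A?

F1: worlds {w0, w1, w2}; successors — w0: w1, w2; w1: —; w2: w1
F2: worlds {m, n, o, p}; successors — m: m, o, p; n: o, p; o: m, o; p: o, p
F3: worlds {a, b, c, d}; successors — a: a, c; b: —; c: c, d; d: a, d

F2

Frame correspondent (Sahlqvist): forall x exists y Rxy — i.e. seriality.
F1: fails — world w1 has no successor.
F2: satisfies the condition.
F3: fails — world b has no successor.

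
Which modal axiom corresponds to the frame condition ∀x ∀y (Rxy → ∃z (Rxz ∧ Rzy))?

□□r → □r

This is density; the standard corresponding axiom is C4: □□r → □r.
Suppose □□r→□r is valid. Take Rxy and set V(r)={w : xR²w}. Then □□r at x, so □r at x, so r at y, i.e. ∃z(Rxz∧Rzy).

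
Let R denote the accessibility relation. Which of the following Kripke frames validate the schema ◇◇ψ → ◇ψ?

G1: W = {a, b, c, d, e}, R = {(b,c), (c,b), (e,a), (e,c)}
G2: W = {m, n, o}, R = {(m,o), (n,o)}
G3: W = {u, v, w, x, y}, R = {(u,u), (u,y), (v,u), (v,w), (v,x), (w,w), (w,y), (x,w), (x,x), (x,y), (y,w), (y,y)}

G2

This is the axiom for transitivity; its first-order frame correspondent is ∀x ∀y ∀z (Rxy ∧ Ryz → Rxz).
G1: fails — Rec and Rcb but not Reb.
G2: ✓.
G3: fails — Rvw and Rwy but not Rvy.
Valid on: G2.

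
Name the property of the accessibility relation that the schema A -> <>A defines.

This is frame-equivalent to □A → A (substitute ¬A for A and contrapose).
Suppose □A→A is valid. At any x set V(A)={w : Rxw}. Then □A holds at x, so A holds at x, i.e. Rxx.

reflexivity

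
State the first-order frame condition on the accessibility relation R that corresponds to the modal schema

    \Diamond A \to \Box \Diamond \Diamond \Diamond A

This is a Sahlqvist (Geach-type) schema ◇^1□^0A → □^1◇^3A.
First-order correspondent: \forall x \forall y \forall z ((xRy \wedge xRz) \to \exists w (y = w \wedge z R^3 w)).

\forall x \forall y \forall z ((xRy \wedge xRz) \to \exists w (y = w \wedge z R^3 w))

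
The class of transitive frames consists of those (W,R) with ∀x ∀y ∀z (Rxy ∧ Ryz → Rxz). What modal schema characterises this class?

□s → □□s

A defining formula is □s → □□s (the 4 axiom).
Suppose □s→□□s is valid. Take Rxy, Ryz and set V(s)={w : Rxw}. Then □s at x, so □□s at x, so □s at y, so s at z, i.e. Rxz.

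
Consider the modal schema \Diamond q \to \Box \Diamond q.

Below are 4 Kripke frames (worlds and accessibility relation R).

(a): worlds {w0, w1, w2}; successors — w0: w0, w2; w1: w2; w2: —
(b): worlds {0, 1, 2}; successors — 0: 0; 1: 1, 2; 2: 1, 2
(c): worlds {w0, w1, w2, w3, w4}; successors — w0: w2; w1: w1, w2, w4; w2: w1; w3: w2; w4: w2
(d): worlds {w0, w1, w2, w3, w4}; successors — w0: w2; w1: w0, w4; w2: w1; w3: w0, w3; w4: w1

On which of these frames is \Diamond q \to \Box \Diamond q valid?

(b)

Frame correspondent (Sahlqvist): \forall x \forall y \forall z (Rxy \wedge Rxz \to Ryz) — i.e. the Euclidean property.
(a): fails — Rw0w2 and Rw0w2 but not Rw2w2.
(b): satisfies the condition.
(c): fails — Rw0w2 and Rw0w2 but not Rw2w2.
(d): fails — Rw0w2 and Rw0w2 but not Rw2w2.
Valid on: (b).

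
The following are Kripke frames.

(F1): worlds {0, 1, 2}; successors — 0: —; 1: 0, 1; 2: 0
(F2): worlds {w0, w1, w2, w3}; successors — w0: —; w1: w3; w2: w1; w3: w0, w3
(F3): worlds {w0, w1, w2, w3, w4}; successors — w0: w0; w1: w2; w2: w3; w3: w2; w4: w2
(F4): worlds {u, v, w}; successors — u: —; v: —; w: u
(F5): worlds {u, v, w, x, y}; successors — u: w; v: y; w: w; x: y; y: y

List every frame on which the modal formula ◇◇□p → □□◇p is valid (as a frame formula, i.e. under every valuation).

The schema corresponds to a generalized confluence (Geach) condition: ∀x ∀y ∀z ((xR²y ∧ xR²z) → ∃w (yRw ∧ zRw)).
(F1): fails — 1R²0, 1R²0 but no w with 0Rw and 0Rw.
(F2): fails — w1R²w0, w1R²w0 but no w with w0Rw and w0Rw.
(F3): ✓.
(F4): ✓.
(F5): ✓.
Valid on: (F3), (F4), (F5).

(F3), (F4), (F5)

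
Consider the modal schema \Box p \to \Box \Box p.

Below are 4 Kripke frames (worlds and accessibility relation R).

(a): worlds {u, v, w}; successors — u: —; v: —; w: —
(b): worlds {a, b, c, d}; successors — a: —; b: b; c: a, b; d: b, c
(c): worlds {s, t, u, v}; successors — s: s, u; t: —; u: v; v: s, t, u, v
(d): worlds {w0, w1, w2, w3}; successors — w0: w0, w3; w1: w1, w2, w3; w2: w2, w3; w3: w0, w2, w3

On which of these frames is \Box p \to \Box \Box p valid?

(a)

This is the axiom for transitivity; its first-order frame correspondent is \forall x \forall y \forall z (Rxy \wedge Ryz \to Rxz).
(a): holds.
(b): fails — Rdc and Rca but not Rda.
(c): fails — Ruv and Rvt but not Rut.
(d): fails — Rw1w3 and Rw3w0 but not Rw1w0.
Valid on: (a).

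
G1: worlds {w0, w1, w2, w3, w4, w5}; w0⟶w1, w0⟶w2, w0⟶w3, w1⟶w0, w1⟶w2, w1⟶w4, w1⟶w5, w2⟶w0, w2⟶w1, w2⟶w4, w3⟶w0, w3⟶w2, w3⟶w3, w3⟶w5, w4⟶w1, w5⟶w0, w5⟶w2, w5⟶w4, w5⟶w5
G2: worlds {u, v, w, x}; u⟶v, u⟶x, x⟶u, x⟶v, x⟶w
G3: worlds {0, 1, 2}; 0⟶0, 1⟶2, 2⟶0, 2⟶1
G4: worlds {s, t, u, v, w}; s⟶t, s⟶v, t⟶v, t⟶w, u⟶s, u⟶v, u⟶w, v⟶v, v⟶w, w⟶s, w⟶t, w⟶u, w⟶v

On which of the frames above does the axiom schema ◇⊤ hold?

G1, G3, G4

This is the axiom for seriality; its first-order frame correspondent is ∀x ∃y Rxy.
G1: condition met.
G2: fails — world v has no successor.
G3: condition met.
G4: condition met.
Valid on: G1, G3, G4.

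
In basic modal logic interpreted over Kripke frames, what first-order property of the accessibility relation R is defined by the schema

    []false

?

emptiness of R: forall x forall y ~Rxy

□⊥ is valid iff no world has any successor (otherwise □⊥ fails at any world with one).
Conversely, on a frame with emptiness of R the schema holds at every world under every valuation.
Frame condition: forall x forall y ~Rxy.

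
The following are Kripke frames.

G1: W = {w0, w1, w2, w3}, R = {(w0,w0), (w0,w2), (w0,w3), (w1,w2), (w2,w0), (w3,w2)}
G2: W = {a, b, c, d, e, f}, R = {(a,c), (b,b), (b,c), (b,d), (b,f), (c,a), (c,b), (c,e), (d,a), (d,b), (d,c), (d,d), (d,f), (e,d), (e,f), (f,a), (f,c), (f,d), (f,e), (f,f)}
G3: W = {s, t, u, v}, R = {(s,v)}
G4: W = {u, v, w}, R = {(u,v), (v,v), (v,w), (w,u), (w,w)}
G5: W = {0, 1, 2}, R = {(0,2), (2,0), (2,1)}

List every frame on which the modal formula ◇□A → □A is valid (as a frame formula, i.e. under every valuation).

The schema corresponds to the Euclidean property: ∀x ∀y ∀z (Rxy ∧ Rxz → Ryz).
G1: fails — Rw0w2 and Rw0w2 but not Rw2w2.
G2: fails — Rac and Rac but not Rcc.
G3: fails — Rsv and Rsv but not Rvv.
G4: fails — Rvw and Rvv but not Rwv.
G5: fails — R02 and R02 but not R22.

none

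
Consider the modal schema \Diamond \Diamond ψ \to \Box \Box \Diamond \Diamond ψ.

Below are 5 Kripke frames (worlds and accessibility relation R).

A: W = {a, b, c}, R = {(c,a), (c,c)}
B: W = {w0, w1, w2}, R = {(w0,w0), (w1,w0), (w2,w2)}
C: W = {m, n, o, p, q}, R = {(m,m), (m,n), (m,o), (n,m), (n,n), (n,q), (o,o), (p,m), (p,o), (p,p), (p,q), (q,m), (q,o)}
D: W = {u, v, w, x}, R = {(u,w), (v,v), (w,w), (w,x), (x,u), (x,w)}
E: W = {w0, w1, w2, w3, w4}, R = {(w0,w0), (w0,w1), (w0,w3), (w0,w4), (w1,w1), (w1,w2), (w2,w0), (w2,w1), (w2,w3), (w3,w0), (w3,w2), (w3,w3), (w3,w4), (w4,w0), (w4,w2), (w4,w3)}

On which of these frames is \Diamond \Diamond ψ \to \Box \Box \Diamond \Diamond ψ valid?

B

Frame correspondent (Sahlqvist): \forall x \forall y \forall z ((x R^2 y \wedge x R^2 z) \to \exists w (y = w \wedge z R^2 w)) — i.e. a generalized confluence (Geach) condition.
A: fails — cR²a, cR²a but no w with a=w and aR²w.
B: condition met.
C: fails — mR²m, mR²o but no w with m=w and oR²w.
D: fails — wR²u, wR²u but no t with u=t and uR²t.
E: fails — w0R²w4, w0R²w1 but no w with w4=w and w1R²w.
Valid on: B.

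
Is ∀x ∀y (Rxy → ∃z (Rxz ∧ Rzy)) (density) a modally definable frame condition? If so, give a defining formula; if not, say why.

Yes: it is density, defined by the C4 schema □□r → □r.
Suppose □□r→□r is valid. Take Rxy and set V(r)={w : xR²w}. Then □□r at x, so □r at x, so r at y, i.e. ∃z(Rxz∧Rzy).

Definable; □□r → □r defines it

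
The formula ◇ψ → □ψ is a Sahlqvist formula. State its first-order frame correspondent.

partial functionality

Suppose ◇ψ→□ψ is valid. Take Rxy, Rxz and set V(ψ)={y}. Then ◇ψ at x, so □ψ at x, so ψ at z, i.e. z=y.
Conversely, on a frame with partial functionality the schema holds at every world under every valuation.
Frame condition: ∀x ∀y ∀z (Rxy ∧ Rxz → y = z).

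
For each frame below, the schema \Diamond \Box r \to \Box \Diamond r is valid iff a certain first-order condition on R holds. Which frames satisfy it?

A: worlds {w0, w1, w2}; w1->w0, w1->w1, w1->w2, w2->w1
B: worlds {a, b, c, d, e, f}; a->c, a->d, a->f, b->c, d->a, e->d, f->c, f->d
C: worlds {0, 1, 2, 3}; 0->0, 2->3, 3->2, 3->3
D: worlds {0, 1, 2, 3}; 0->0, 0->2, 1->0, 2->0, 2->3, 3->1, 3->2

C, D

This is the axiom for convergence; its first-order frame correspondent is \forall x \forall y \forall z (Rxy \wedge Rxz \to \exists w (Ryw \wedge Rzw)).
A: fails — Rw1w2 and Rw1w0 but w2 and w0 have no common successor.
B: fails — Rac and Rac but c and c have no common successor.
C: holds.
D: holds.
Valid on: C, D.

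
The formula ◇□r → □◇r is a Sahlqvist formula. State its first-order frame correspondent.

Suppose ◇□r→□◇r is valid. Take Rxy, Rxz and set V(r)={w : Ryw}. Then □r at y so ◇□r at x, so □◇r at x, so ◇r at z, giving w with Rzw and Ryw.
The converse is a direct semantic check.
Frame condition: ∀x ∀y ∀z (Rxy ∧ Rxz → ∃w (Ryw ∧ Rzw)).

convergence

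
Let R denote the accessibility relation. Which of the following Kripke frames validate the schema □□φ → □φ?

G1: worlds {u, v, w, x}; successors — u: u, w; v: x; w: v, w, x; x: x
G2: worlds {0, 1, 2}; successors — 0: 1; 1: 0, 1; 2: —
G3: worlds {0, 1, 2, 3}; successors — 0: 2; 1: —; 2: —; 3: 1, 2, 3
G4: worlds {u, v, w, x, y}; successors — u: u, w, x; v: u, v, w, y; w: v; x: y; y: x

This is the axiom for density; its first-order frame correspondent is ∀x ∀y (Rxy → ∃z (Rxz ∧ Rzy)).
G1: condition met.
G2: condition met.
G3: fails — R02 but no z with R0z and Rz2.
G4: fails — Ryx but no z with Ryz and Rzx.

G1, G2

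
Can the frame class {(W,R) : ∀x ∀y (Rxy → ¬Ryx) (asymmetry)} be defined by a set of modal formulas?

If a class were modally definable it would be closed under surjective bounded morphisms (Goldblatt–Thomason).
The 4-cycle (worlds 0,1,2,3 with 0→1→2→3→0) is asymmetric. Mapping every world to a single reflexive point • is a surjective bounded morphism, and the reflexive point is not asymmetric (R•• but asymmetry requires ¬R••).
Hence asymmetry is not modally definable.

No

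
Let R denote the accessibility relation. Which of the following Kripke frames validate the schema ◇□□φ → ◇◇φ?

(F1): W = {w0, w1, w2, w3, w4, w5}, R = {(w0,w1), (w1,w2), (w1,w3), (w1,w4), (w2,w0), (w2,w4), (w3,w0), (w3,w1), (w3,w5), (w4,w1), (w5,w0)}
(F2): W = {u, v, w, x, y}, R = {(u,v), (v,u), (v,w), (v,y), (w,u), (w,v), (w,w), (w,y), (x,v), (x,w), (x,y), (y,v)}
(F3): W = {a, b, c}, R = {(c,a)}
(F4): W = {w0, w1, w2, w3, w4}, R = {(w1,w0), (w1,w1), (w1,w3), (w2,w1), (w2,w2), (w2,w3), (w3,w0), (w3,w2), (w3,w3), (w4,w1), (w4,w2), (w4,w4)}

(F2)

Frame correspondent (Sahlqvist): ∀x ∀y (xRy → ∃w (yR²w ∧ xR²w)) — i.e. a generalized confluence (Geach) condition.
(F1): fails — w2Rw0 but no w with w0R²w and w2R²w.
(F2): ✓.
(F3): fails — cRa but no w with aR²w and cR²w.
(F4): fails — w1Rw0 but no w with w0R²w and w1R²w.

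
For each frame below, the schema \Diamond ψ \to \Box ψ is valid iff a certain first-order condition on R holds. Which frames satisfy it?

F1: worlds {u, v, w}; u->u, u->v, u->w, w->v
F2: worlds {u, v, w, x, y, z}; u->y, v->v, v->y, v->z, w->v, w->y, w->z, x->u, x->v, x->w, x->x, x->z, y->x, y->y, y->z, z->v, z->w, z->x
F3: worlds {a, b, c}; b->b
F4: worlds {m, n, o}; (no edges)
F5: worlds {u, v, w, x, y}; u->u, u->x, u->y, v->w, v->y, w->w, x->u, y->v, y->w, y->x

F3, F4

Frame correspondent (Sahlqvist): \forall x \forall y \forall z (Rxy \wedge Rxz \to y = z) — i.e. partial functionality.
F1: fails — u sees both u and v.
F2: fails — v sees both v and y.
F3: ✓.
F4: ✓.
F5: fails — u sees both u and x.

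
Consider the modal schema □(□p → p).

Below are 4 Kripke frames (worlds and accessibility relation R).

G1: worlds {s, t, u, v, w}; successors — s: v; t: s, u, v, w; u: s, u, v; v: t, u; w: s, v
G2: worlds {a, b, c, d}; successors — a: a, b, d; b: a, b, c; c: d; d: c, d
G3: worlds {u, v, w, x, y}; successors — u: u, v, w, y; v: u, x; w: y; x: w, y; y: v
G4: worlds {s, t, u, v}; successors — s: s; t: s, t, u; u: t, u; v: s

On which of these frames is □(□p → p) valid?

This is the axiom for shift-reflexivity; its first-order frame correspondent is ∀x ∀y (Rxy → Ryy).
G1: fails — Ruv but not Rvv.
G2: fails — Rbc but not Rcc.
G3: fails — Ruv but not Rvv.
G4: ✓.
Valid on: G4.

G4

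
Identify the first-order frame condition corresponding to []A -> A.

Suppose □A→A is valid. At any x set V(A)={w : Rxw}. Then □A holds at x, so A holds at x, i.e. Rxx.

Reflexivity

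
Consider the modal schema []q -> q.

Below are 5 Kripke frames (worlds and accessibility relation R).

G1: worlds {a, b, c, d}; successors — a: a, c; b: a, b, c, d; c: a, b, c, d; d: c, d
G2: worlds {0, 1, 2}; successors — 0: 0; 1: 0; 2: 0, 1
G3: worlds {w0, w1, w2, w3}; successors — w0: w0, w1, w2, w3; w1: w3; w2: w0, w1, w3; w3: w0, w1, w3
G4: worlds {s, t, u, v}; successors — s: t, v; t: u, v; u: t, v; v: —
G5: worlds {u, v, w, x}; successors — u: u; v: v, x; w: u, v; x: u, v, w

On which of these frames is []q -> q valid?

This is the axiom for reflexivity; its first-order frame correspondent is forall x Rxx.
G1: satisfies the condition.
G2: fails — world 1 does not see itself.
G3: fails — world w1 does not see itself.
G4: fails — world s does not see itself.
G5: fails — world w does not see itself.

G1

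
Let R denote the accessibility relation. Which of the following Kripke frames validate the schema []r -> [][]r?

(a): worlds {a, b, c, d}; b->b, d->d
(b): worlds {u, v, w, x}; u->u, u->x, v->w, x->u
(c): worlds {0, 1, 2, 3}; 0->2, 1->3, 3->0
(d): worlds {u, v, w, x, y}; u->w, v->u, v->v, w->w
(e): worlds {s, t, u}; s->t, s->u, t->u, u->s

(a)

This is the axiom for transitivity; its first-order frame correspondent is forall x forall y forall z (Rxy & Ryz -> Rxz).
(a): condition met.
(b): fails — Rxu and Rux but not Rxx.
(c): fails — R13 and R30 but not R10.
(d): fails — Rvu and Ruw but not Rvw.
(e): fails — Rsu and Rus but not Rss.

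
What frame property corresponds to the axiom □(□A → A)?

This schema is the T□ axiom.
Its frame correspondent is shift-reflexivity — ∀x ∀y (Rxy → Ryy).

shift-reflexivity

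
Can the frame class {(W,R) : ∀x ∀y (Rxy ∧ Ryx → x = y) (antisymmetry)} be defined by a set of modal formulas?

If a class were modally definable it would be closed under surjective bounded morphisms (Goldblatt–Thomason).
The 6-cycle (worlds 0,1,2,3,4,5 with 0→1→2→3→4→5→0) is antisymmetric. Sending even-indexed worlds to a and odd-indexed worlds to b is a surjective bounded morphism onto the two-world frame with a↔b, which is not antisymmetric.
So the class is not modally definable.

Not definable by any modal formula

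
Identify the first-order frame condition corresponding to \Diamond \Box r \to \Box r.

the Euclidean property

This schema is equivalent to the 5 axiom ◇r → □◇r.
It corresponds to the Euclidean property: \forall x \forall y \forall z (Rxy \wedge Rxz \to Ryz).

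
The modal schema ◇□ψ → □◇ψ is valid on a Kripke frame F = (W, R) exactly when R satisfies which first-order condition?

convergence

This schema is the .2 axiom.
It corresponds to convergence: ∀x ∀y ∀z (Rxy ∧ Rxz → ∃w (Ryw ∧ Rzw)).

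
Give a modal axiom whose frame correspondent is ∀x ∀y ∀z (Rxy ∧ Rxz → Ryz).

This is the Euclidean property; the standard corresponding axiom is 5: ◇ψ → □◇ψ.
Suppose ◇ψ→□◇ψ is valid. Take Rxy, Rxz and set V(ψ)={y}. Then ◇ψ at x, so □◇ψ at x, so ◇ψ at z, so some w with Rzw has ψ; w=y, i.e. Rzy. By symmetry of the argument, Ryz.

◇ψ → □◇ψ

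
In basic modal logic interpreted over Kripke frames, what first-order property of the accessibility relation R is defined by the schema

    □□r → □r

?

Suppose □□r→□r is valid. Take Rxy and set V(r)={w : xR²w}. Then □□r at x, so □r at x, so r at y, i.e. ∃z(Rxz∧Rzy).
Conversely, on a frame with density the schema holds at every world under every valuation.
Frame condition: ∀x ∀y (Rxy → ∃z (Rxz ∧ Rzy)).

density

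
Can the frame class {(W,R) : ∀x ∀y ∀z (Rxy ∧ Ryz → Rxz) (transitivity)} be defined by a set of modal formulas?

The condition is transitivity. A defining modal formula is □r → □□r.

Yes, by □r → □□r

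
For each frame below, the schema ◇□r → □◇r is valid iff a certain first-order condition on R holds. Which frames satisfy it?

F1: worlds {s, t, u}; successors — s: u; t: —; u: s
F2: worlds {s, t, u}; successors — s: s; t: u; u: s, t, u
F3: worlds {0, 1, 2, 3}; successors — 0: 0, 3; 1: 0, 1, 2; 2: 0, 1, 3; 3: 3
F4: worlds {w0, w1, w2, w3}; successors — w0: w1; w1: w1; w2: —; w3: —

This is the axiom for convergence; its first-order frame correspondent is ∀x ∀y ∀z (Rxy ∧ Rxz → ∃w (Ryw ∧ Rzw)).
F1: ✓.
F2: fails — Rut and Rus but t and s have no common successor.
F3: fails — R23 and R21 but 3 and 1 have no common successor.
F4: ✓.
Valid on: F1, F4.

F1, F4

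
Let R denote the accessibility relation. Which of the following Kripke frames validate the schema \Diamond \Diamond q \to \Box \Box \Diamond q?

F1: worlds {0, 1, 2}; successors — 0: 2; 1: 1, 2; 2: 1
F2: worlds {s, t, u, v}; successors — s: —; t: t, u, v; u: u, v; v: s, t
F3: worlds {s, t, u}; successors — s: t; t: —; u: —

F3

Frame correspondent (Sahlqvist): \forall x \forall y \forall z ((x R^2 y \wedge x R^2 z) \to \exists w (y = w \wedge zRw)) — i.e. a generalized confluence (Geach) condition.
F1: fails — 1R²2, 1R²2 but no w with 2=w and 2Rw.
F2: fails — tR²s, tR²s but no w with s=w and sRw.
F3: holds.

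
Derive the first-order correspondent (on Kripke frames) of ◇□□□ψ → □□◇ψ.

This is a Sahlqvist (Geach-type) schema ◇^1□^3ψ → □^2◇^1ψ.
Minimal-valuation argument: fix x; take any y with xR^1y and any z with xR^2z. Set V(ψ) to the set of worlds R-reachable from y in exactly 3 steps. Then □^3ψ holds at y, so the antecedent holds at x; validity forces ◇^1ψ at z, giving a w with zR^1w and yR^3w.
First-order correspondent: ∀x ∀y ∀z ((xRy ∧ xR²z) → ∃w (yR³w ∧ zRw)).

∀x ∀y ∀z ((xRy ∧ xR²z) → ∃w (yR³w ∧ zRw))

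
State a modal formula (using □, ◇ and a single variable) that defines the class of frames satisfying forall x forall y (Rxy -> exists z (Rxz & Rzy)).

This is density; the standard corresponding axiom is C4: □□q → □q.

□□q → □q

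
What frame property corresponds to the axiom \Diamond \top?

seriality: \forall x \exists y Rxy

◇⊤ holds at w iff w has a successor, so frame-validity of ◇⊤ is exactly seriality. Equivalently via □ψ → ◇ψ:
Suppose □ψ→◇ψ is valid. At any x set V(ψ)=W. Then □ψ at x, so ◇ψ at x, so x has a successor.
Conversely, any frame satisfying \forall x \exists y Rxy validates the schema.
Frame condition: \forall x \exists y Rxy.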